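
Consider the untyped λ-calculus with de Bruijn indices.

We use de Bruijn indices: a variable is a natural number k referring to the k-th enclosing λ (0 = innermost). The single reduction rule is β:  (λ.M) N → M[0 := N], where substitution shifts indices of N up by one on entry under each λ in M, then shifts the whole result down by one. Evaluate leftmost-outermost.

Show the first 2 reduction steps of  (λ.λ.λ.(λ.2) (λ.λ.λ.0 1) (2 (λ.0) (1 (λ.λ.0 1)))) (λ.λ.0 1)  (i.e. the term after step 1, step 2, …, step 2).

Answer: after 2 steps: λ.λ.1 ((λ.λ.0 1) (λ.0) (1 (λ.λ.0 1)))

Working:
  start: (λ.λ.λ.(λ.2) (λ.λ.λ.0 1) (2 (λ.0) (1 (λ.λ.0 1)))) (λ.λ.0 1)
  [1] λ.λ.(λ.2) (λ.λ.λ.0 1) ((λ.λ.0 1) (λ.0) (1 (λ.λ.0 1)))
  [2] λ.λ.1 ((λ.λ.0 1) (λ.0) (1 (λ.λ.0 1)))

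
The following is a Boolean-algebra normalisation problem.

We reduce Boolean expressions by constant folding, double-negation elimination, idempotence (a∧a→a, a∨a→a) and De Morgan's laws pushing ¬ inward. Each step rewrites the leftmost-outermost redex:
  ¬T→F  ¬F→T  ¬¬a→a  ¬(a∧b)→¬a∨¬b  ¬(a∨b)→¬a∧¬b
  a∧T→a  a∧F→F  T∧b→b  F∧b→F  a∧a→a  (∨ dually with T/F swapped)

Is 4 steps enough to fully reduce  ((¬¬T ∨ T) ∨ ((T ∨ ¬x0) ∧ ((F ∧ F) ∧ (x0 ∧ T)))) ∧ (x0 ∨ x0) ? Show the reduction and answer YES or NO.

  start: ((¬¬T ∨ T) ∨ ((T ∨ ¬x0) ∧ ((F ∧ F) ∧ (x0 ∧ T)))) ∧ (x0 ∨ x0)
  [1] (T ∨ ((T ∨ ¬x0) ∧ ((F ∧ F) ∧ (x0 ∧ T)))) ∧ (x0 ∨ x0)
  [2] T ∧ (x0 ∨ x0)
  [3] x0 ∨ x0
  [4] x0

Answer: YES — reaches normal form x0 in 4 ≤ 4 steps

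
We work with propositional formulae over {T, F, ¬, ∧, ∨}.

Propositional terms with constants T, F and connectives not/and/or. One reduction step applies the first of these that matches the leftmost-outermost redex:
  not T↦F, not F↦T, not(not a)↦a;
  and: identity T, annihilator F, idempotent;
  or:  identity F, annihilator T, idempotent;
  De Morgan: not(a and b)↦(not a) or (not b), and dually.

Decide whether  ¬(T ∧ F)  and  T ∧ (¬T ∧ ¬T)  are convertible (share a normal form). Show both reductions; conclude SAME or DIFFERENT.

Term A:
  start: ¬(T ∧ F)
  step 1: ¬T ∨ ¬F
  step 2: F ∨ ¬F
  step 3: ¬F
  step 4: T

Term B:
  start: T ∧ (¬T ∧ ¬T)
  step 1: ¬T ∧ ¬T
  step 2: ¬T
  step 3: F

Answer: DIFFERENT — A ⇓ T, B ⇓ F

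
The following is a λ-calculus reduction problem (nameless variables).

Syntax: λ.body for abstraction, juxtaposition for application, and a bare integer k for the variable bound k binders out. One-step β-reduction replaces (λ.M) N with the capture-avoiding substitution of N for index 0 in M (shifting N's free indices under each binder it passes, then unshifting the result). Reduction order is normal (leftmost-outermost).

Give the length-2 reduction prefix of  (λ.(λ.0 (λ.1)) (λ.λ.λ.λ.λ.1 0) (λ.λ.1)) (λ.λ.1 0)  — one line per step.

Answer: after 2 steps: (λ.λ.λ.λ.λ.1 0) (λ.λ.λ.λ.λ.λ.1 0) (λ.λ.1)

Working:
  start: (λ.(λ.0 (λ.1)) (λ.λ.λ.λ.λ.1 0) (λ.λ.1)) (λ.λ.1 0)
  [1] (λ.0 (λ.1)) (λ.λ.λ.λ.λ.1 0) (λ.λ.1)
  [2] (λ.λ.λ.λ.λ.1 0) (λ.λ.λ.λ.λ.λ.1 0) (λ.λ.1)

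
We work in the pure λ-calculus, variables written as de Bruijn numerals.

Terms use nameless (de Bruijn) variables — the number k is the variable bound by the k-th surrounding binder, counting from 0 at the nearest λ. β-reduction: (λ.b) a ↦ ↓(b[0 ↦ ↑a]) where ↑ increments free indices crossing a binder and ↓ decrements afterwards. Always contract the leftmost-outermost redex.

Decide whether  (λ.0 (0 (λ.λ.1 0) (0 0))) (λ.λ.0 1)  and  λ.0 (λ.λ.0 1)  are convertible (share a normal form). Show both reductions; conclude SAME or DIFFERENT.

Answer: SAME — A ⇓ λ.0 (λ.λ.0 1), B ⇓ λ.0 (λ.λ.0 1)

Reduction:
Term A:
  start: (λ.0 (0 (λ.λ.1 0) (0 0))) (λ.λ.0 1)
  [1] (λ.λ.0 1) ((λ.λ.0 1) (λ.λ.1 0) ((λ.λ.0 1) (λ.λ.0 1)))
  [2] λ.0 ((λ.λ.0 1) (λ.λ.1 0) ((λ.λ.0 1) (λ.λ.0 1)))
  [3] λ.0 ((λ.0 (λ.λ.1 0)) ((λ.λ.0 1) (λ.λ.0 1)))
  [4] λ.0 ((λ.λ.0 1) (λ.λ.0 1) (λ.λ.1 0))
  [5] λ.0 ((λ.0 (λ.λ.0 1)) (λ.λ.1 0))
  [6] λ.0 ((λ.λ.1 0) (λ.λ.0 1))
  [7] λ.0 (λ.(λ.λ.0 1) 0)
  [8] λ.0 (λ.λ.0 1)

Term B:
  start: λ.0 (λ.λ.0 1)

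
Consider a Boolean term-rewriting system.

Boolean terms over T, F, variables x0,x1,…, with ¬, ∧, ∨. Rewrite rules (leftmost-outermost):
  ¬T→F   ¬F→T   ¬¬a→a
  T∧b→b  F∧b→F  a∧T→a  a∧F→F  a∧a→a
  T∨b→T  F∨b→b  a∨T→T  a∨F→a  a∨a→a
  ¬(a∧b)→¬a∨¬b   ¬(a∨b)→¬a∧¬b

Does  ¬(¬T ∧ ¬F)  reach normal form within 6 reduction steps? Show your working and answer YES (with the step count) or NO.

  start: ¬(¬T ∧ ¬F)
  [1] ¬¬T ∨ ¬¬F
  [2] T ∨ ¬¬F
  [3] T

Answer: YES — reaches normal form T in 3 ≤ 6 steps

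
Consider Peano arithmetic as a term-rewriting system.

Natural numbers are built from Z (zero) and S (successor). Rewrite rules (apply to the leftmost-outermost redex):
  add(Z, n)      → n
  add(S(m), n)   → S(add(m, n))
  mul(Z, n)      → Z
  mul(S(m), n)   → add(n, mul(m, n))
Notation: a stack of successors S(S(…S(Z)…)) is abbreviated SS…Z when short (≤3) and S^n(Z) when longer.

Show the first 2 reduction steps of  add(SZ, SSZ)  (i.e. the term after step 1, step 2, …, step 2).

  start: add(SZ, SSZ)
  [1] S(add(Z, SSZ))
  [2] SSSZ

Answer: after 2 steps: SSSZ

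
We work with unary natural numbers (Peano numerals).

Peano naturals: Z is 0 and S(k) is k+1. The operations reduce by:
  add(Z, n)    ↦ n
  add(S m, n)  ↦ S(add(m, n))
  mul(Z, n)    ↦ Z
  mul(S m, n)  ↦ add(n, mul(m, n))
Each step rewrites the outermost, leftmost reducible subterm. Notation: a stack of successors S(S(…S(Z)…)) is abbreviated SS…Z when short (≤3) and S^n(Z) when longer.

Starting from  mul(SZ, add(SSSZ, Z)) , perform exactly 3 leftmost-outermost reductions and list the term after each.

Answer: after 3 steps: S(add(add(SSZ, Z), mul(Z, add(SSSZ, Z))))

Derivation:
  start: mul(SZ, add(SSSZ, Z))
  [1] add(add(SSSZ, Z), mul(Z, add(SSSZ, Z)))
  [2] add(S(add(SSZ, Z)), mul(Z, add(SSSZ, Z)))
  [3] S(add(add(SSZ, Z), mul(Z, add(SSSZ, Z))))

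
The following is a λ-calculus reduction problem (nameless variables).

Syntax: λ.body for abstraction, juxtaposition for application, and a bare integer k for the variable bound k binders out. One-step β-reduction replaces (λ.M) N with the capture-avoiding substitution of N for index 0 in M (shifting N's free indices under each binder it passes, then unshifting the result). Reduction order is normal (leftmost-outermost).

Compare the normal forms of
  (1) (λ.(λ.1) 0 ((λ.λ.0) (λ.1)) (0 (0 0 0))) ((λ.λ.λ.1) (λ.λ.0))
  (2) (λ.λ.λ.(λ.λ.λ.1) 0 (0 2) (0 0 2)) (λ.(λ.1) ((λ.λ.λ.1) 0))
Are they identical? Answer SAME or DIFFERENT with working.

Term A:
  start: (λ.(λ.1) 0 ((λ.λ.0) (λ.1)) (0 (0 0 0))) ((λ.λ.λ.1) (λ.λ.0))
  step 1: (λ.(λ.λ.λ.1) (λ.λ.0)) ((λ.λ.λ.1) (λ.λ.0)) ((λ.λ.0) (λ.(λ.λ.λ.1) (λ.λ.0))) ((λ.λ.λ.1) (λ.λ.0) ((λ.λ.λ.1) (λ.λ.0) ((λ.λ.λ.1) (λ.λ.0)) ((λ.λ.λ.1) (λ.λ.0))))
  step 2: (λ.λ.λ.1) (λ.λ.0) ((λ.λ.0) (λ.(λ.λ.λ.1) (λ.λ.0))) ((λ.λ.λ.1) (λ.λ.0) ((λ.λ.λ.1) (λ.λ.0) ((λ.λ.λ.1) (λ.λ.0)) ((λ.λ.λ.1) (λ.λ.0))))
  step 3: (λ.λ.1) ((λ.λ.0) (λ.(λ.λ.λ.1) (λ.λ.0))) ((λ.λ.λ.1) (λ.λ.0) ((λ.λ.λ.1) (λ.λ.0) ((λ.λ.λ.1) (λ.λ.0)) ((λ.λ.λ.1) (λ.λ.0))))
  step 4: (λ.(λ.λ.0) (λ.(λ.λ.λ.1) (λ.λ.0))) ((λ.λ.λ.1) (λ.λ.0) ((λ.λ.λ.1) (λ.λ.0) ((λ.λ.λ.1) (λ.λ.0)) ((λ.λ.λ.1) (λ.λ.0))))
  step 5: (λ.λ.0) (λ.(λ.λ.λ.1) (λ.λ.0))
  step 6: λ.0

Term B:
  start: (λ.λ.λ.(λ.λ.λ.1) 0 (0 2) (0 0 2)) (λ.(λ.1) ((λ.λ.λ.1) 0))
  step 1: λ.λ.(λ.λ.λ.1) 0 (0 (λ.(λ.1) ((λ.λ.λ.1) 0))) (0 0 (λ.(λ.1) ((λ.λ.λ.1) 0)))
  step 2: λ.λ.(λ.λ.1) (0 (λ.(λ.1) ((λ.λ.λ.1) 0))) (0 0 (λ.(λ.1) ((λ.λ.λ.1) 0)))
  step 3: λ.λ.(λ.1 (λ.(λ.1) ((λ.λ.λ.1) 0))) (0 0 (λ.(λ.1) ((λ.λ.λ.1) 0)))
  step 4: λ.λ.0 (λ.(λ.1) ((λ.λ.λ.1) 0))
  step 5: λ.λ.0 (λ.0)

Answer: DIFFERENT — A ⇓ λ.0, B ⇓ λ.λ.0 (λ.0)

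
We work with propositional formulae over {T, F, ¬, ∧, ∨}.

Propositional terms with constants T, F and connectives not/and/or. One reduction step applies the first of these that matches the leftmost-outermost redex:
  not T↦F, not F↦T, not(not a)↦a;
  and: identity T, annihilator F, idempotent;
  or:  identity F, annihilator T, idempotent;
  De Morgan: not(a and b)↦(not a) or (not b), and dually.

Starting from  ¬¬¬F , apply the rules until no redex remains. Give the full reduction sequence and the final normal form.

Answer: normal form = T  (in 2 steps)

Working:
  start: ¬¬¬F
  [1] ¬F
  [2] T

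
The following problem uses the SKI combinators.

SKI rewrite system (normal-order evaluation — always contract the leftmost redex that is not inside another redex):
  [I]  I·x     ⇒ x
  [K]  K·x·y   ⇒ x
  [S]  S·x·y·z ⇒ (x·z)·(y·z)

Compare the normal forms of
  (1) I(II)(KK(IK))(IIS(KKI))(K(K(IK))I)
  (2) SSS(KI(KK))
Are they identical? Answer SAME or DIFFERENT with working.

Answer: DIFFERENT — A ⇓ SK, B ⇓ SI(SI)

Reduction:
Term A:
  start: I(II)(KK(IK))(IIS(KKI))(K(K(IK))I)
  [1] II(KK(IK))(IIS(KKI))(K(K(IK))I)
  [2] I(KK(IK))(IIS(KKI))(K(K(IK))I)
  [3] KK(IK)(IIS(KKI))(K(K(IK))I)
  [4] K(IIS(KKI))(K(K(IK))I)
  [5] IIS(KKI)
  [6] IS(KKI)
  [7] S(KKI)
  [8] SK

Term B:
  start: SSS(KI(KK))
  [1] S(KI(KK))(S(KI(KK)))
  [2] SI(S(KI(KK)))
  [3] SI(SI)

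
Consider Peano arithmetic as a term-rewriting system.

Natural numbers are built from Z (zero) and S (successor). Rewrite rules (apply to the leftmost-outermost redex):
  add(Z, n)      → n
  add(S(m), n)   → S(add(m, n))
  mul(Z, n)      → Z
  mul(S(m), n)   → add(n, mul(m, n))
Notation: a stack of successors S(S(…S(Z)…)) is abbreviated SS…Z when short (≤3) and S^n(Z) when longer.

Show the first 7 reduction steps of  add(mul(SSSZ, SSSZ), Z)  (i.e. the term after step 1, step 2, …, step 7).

Answer: after 7 steps: S(S(S(add(add(Z, mul(SSZ, SSSZ)), Z))))

Working:
  start: add(mul(SSSZ, SSSZ), Z)
  step 1: add(add(SSSZ, mul(SSZ, SSSZ)), Z)
  step 2: add(S(add(SSZ, mul(SSZ, SSSZ))), Z)
  step 3: S(add(add(SSZ, mul(SSZ, SSSZ)), Z))
  step 4: S(add(S(add(SZ, mul(SSZ, SSSZ))), Z))
  step 5: S(S(add(add(SZ, mul(SSZ, SSSZ)), Z)))
  step 6: S(S(add(S(add(Z, mul(SSZ, SSSZ))), Z)))
  step 7: S(S(S(add(add(Z, mul(SSZ, SSSZ)), Z))))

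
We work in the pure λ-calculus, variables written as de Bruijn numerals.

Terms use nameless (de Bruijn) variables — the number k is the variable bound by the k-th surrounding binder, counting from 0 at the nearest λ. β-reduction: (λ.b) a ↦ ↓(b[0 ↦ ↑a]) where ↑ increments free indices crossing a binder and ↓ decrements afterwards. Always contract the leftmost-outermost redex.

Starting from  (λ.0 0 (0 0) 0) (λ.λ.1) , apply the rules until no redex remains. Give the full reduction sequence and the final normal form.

Answer: normal form = λ.λ.λ.1  (in 4 steps)

Derivation:
  start: (λ.0 0 (0 0) 0) (λ.λ.1)
  →1  (λ.λ.1) (λ.λ.1) ((λ.λ.1) (λ.λ.1)) (λ.λ.1)
  →2  (λ.λ.λ.1) ((λ.λ.1) (λ.λ.1)) (λ.λ.1)
  →3  (λ.λ.1) (λ.λ.1)
  →4  λ.λ.λ.1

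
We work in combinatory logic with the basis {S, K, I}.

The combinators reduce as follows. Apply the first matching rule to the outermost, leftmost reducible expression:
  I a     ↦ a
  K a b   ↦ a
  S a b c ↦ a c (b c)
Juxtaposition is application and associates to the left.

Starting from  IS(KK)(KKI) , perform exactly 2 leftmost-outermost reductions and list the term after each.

Answer: after 2 steps: S(KK)K

Reduction:
  start: IS(KK)(KKI)
  [1] S(KK)(KKI)
  [2] S(KK)K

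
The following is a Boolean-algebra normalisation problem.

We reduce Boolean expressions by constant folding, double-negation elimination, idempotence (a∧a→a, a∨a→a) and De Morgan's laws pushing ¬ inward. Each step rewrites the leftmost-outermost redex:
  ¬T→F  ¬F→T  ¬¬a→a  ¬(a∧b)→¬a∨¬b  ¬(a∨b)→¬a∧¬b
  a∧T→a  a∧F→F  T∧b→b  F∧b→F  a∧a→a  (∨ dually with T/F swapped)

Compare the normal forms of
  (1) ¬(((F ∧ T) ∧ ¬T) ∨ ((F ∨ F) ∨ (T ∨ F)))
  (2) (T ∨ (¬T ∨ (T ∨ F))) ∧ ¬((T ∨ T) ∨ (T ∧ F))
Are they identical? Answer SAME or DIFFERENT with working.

Term A:
  start: ¬(((F ∧ T) ∧ ¬T) ∨ ((F ∨ F) ∨ (T ∨ F)))
  [1] ¬((F ∧ T) ∧ ¬T) ∧ ¬((F ∨ F) ∨ (T ∨ F))
  [2] (¬(F ∧ T) ∨ ¬¬T) ∧ ¬((F ∨ F) ∨ (T ∨ F))
  [3] ((¬F ∨ ¬T) ∨ ¬¬T) ∧ ¬((F ∨ F) ∨ (T ∨ F))
  [4] ((T ∨ ¬T) ∨ ¬¬T) ∧ ¬((F ∨ F) ∨ (T ∨ F))
  [5] (T ∨ ¬¬T) ∧ ¬((F ∨ F) ∨ (T ∨ F))
  [6] T ∧ ¬((F ∨ F) ∨ (T ∨ F))
  [7] ¬((F ∨ F) ∨ (T ∨ F))
  [8] ¬(F ∨ F) ∧ ¬(T ∨ F)
  [9] (¬F ∧ ¬F) ∧ ¬(T ∨ F)
  [10] ¬F ∧ ¬(T ∨ F)
  [11] T ∧ ¬(T ∨ F)
  [12] ¬(T ∨ F)
  [13] ¬T ∧ ¬F
  [14] F ∧ ¬F
  [15] F

Term B:
  start: (T ∨ (¬T ∨ (T ∨ F))) ∧ ¬((T ∨ T) ∨ (T ∧ F))
  [1] T ∧ ¬((T ∨ T) ∨ (T ∧ F))
  [2] ¬((T ∨ T) ∨ (T ∧ F))
  [3] ¬(T ∨ T) ∧ ¬(T ∧ F)
  [4] (¬T ∧ ¬T) ∧ ¬(T ∧ F)
  [5] ¬T ∧ ¬(T ∧ F)
  [6] F ∧ ¬(T ∧ F)
  [7] F

Answer: SAME — A ⇓ F, B ⇓ F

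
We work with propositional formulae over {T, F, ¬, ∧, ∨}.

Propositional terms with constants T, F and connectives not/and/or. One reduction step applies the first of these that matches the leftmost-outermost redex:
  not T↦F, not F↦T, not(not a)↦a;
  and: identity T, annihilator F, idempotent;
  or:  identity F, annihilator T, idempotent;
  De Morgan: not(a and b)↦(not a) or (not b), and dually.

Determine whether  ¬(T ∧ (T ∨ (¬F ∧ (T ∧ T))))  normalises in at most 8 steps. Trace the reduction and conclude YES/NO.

Answer: YES — reaches normal form F in 6 ≤ 8 steps

Reduction:
  start: ¬(T ∧ (T ∨ (¬F ∧ (T ∧ T))))
  →1  ¬T ∨ ¬(T ∨ (¬F ∧ (T ∧ T)))
  →2  F ∨ ¬(T ∨ (¬F ∧ (T ∧ T)))
  →3  ¬(T ∨ (¬F ∧ (T ∧ T)))
  →4  ¬T ∧ ¬(¬F ∧ (T ∧ T))
  →5  F ∧ ¬(¬F ∧ (T ∧ T))
  →6  F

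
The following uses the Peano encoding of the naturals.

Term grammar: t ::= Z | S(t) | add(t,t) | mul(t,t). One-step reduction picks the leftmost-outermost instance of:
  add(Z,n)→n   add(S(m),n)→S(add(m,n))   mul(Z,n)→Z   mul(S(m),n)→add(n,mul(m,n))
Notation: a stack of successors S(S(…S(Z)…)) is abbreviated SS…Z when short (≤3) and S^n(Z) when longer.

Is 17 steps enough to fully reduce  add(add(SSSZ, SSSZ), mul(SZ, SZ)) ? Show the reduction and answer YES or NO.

  start: add(add(SSSZ, SSSZ), mul(SZ, SZ))
  [1] add(S(add(SSZ, SSSZ)), mul(SZ, SZ))
  [2] S(add(add(SSZ, SSSZ), mul(SZ, SZ)))
  [3] S(add(S(add(SZ, SSSZ)), mul(SZ, SZ)))
  [4] S(S(add(add(SZ, SSSZ), mul(SZ, SZ))))
  [5] S(S(add(S(add(Z, SSSZ)), mul(SZ, SZ))))
  [6] S(S(S(add(add(Z, SSSZ), mul(SZ, SZ)))))
  [7] S(S(S(add(SSSZ, mul(SZ, SZ)))))
  [8] S(S(S(S(add(SSZ, mul(SZ, SZ))))))
  [9] S(S(S(S(S(add(SZ, mul(SZ, SZ)))))))
  [10] S(S(S(S(S(S(add(Z, mul(SZ, SZ))))))))
  [11] S(S(S(S(S(S(mul(SZ, SZ)))))))
  [12] S(S(S(S(S(S(add(SZ, mul(Z, SZ))))))))
  [13] S(S(S(S(S(S(S(add(Z, mul(Z, SZ)))))))))
  [14] S(S(S(S(S(S(S(mul(Z, SZ))))))))
  [15] S^7(Z)

Answer: YES — reaches normal form S^7(Z) in 15 ≤ 17 steps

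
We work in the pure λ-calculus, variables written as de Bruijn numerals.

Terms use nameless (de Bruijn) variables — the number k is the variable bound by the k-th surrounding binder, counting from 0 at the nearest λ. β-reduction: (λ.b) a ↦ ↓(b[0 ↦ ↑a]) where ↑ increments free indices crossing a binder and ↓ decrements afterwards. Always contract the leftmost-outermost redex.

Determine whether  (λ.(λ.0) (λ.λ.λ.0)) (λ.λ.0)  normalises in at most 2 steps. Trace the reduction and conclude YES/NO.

  start: (λ.(λ.0) (λ.λ.λ.0)) (λ.λ.0)
  →1  (λ.0) (λ.λ.λ.0)
  →2  λ.λ.λ.0

Answer: YES — reaches normal form λ.λ.λ.0 in 2 ≤ 2 steps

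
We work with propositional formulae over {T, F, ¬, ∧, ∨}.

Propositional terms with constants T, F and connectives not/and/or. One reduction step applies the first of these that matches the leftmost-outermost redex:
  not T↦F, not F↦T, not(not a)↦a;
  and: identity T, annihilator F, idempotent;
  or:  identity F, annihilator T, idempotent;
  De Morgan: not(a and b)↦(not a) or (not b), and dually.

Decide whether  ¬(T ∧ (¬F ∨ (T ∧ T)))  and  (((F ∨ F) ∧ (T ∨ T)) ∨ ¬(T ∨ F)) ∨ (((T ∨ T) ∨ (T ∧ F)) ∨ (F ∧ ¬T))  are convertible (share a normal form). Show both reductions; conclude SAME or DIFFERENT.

Answer: DIFFERENT — A ⇓ F, B ⇓ T

Reduction:
Term A:
  start: ¬(T ∧ (¬F ∨ (T ∧ T)))
  [1] ¬T ∨ ¬(¬F ∨ (T ∧ T))
  [2] F ∨ ¬(¬F ∨ (T ∧ T))
  [3] ¬(¬F ∨ (T ∧ T))
  [4] ¬¬F ∧ ¬(T ∧ T)
  [5] F ∧ ¬(T ∧ T)
  [6] F

Term B:
  start: (((F ∨ F) ∧ (T ∨ T)) ∨ ¬(T ∨ F)) ∨ (((T ∨ T) ∨ (T ∧ F)) ∨ (F ∧ ¬T))
  [1] ((F ∧ (T ∨ T)) ∨ ¬(T ∨ F)) ∨ (((T ∨ T) ∨ (T ∧ F)) ∨ (F ∧ ¬T))
  [2] (F ∨ ¬(T ∨ F)) ∨ (((T ∨ T) ∨ (T ∧ F)) ∨ (F ∧ ¬T))
  [3] ¬(T ∨ F) ∨ (((T ∨ T) ∨ (T ∧ F)) ∨ (F ∧ ¬T))
  [4] (¬T ∧ ¬F) ∨ (((T ∨ T) ∨ (T ∧ F)) ∨ (F ∧ ¬T))
  [5] (F ∧ ¬F) ∨ (((T ∨ T) ∨ (T ∧ F)) ∨ (F ∧ ¬T))
  [6] F ∨ (((T ∨ T) ∨ (T ∧ F)) ∨ (F ∧ ¬T))
  [7] ((T ∨ T) ∨ (T ∧ F)) ∨ (F ∧ ¬T)
  [8] (T ∨ (T ∧ F)) ∨ (F ∧ ¬T)
  [9] T ∨ (F ∧ ¬T)
  [10] T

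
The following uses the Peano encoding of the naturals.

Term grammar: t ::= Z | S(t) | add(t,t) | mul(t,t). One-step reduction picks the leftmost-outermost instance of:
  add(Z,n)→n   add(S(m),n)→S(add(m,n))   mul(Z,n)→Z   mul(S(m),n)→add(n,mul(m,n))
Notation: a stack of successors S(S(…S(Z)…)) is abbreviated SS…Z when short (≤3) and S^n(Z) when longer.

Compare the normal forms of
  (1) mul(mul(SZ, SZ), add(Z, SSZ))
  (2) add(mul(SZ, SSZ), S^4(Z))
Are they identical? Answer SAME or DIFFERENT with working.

Answer: DIFFERENT — A ⇓ SSZ, B ⇓ S^6(Z)

Derivation:
Term A:
  start: mul(mul(SZ, SZ), add(Z, SSZ))
  →1  mul(add(SZ, mul(Z, SZ)), add(Z, SSZ))
  →2  mul(S(add(Z, mul(Z, SZ))), add(Z, SSZ))
  →3  add(add(Z, SSZ), mul(add(Z, mul(Z, SZ)), add(Z, SSZ)))
  →4  add(SSZ, mul(add(Z, mul(Z, SZ)), add(Z, SSZ)))
  →5  S(add(SZ, mul(add(Z, mul(Z, SZ)), add(Z, SSZ))))
  →6  S(S(add(Z, mul(add(Z, mul(Z, SZ)), add(Z, SSZ)))))
  →7  S(S(mul(add(Z, mul(Z, SZ)), add(Z, SSZ))))
  →8  S(S(mul(mul(Z, SZ), add(Z, SSZ))))
  →9  S(S(mul(Z, add(Z, SSZ))))
  →10  SSZ

Term B:
  start: add(mul(SZ, SSZ), S^4(Z))
  →1  add(add(SSZ, mul(Z, SSZ)), S^4(Z))
  →2  add(S(add(SZ, mul(Z, SSZ))), S^4(Z))
  →3  S(add(add(SZ, mul(Z, SSZ)), S^4(Z)))
  →4  S(add(S(add(Z, mul(Z, SSZ))), S^4(Z)))
  →5  S(S(add(add(Z, mul(Z, SSZ)), S^4(Z))))
  →6  S(S(add(mul(Z, SSZ), S^4(Z))))
  →7  S(S(add(Z, S^4(Z))))
  →8  S^6(Z)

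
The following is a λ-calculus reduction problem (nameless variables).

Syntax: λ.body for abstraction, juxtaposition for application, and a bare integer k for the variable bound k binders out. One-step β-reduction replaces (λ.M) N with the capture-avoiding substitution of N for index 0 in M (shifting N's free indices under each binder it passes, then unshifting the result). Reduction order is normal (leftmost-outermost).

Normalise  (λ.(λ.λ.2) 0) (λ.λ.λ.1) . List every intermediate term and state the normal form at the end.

Answer: normal form = λ.λ.λ.λ.1  (in 2 steps)

Reduction:
  start: (λ.(λ.λ.2) 0) (λ.λ.λ.1)
  step 1: (λ.λ.λ.λ.λ.1) (λ.λ.λ.1)
  step 2: λ.λ.λ.λ.1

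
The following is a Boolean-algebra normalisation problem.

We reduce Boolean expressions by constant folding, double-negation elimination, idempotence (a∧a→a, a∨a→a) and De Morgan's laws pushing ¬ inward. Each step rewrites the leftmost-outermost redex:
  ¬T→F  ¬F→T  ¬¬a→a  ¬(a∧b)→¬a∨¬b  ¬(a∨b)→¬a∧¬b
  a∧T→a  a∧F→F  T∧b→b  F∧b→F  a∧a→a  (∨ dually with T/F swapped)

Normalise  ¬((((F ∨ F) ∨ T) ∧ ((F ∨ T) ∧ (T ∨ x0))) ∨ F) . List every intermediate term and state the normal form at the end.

Answer: normal form = F  (in 19 steps)

Working:
  start: ¬((((F ∨ F) ∨ T) ∧ ((F ∨ T) ∧ (T ∨ x0))) ∨ F)
  →1  ¬(((F ∨ F) ∨ T) ∧ ((F ∨ T) ∧ (T ∨ x0))) ∧ ¬F
  →2  (¬((F ∨ F) ∨ T) ∨ ¬((F ∨ T) ∧ (T ∨ x0))) ∧ ¬F
  →3  ((¬(F ∨ F) ∧ ¬T) ∨ ¬((F ∨ T) ∧ (T ∨ x0))) ∧ ¬F
  →4  (((¬F ∧ ¬F) ∧ ¬T) ∨ ¬((F ∨ T) ∧ (T ∨ x0))) ∧ ¬F
  →5  ((¬F ∧ ¬T) ∨ ¬((F ∨ T) ∧ (T ∨ x0))) ∧ ¬F
  →6  ((T ∧ ¬T) ∨ ¬((F ∨ T) ∧ (T ∨ x0))) ∧ ¬F
  →7  (¬T ∨ ¬((F ∨ T) ∧ (T ∨ x0))) ∧ ¬F
  →8  (F ∨ ¬((F ∨ T) ∧ (T ∨ x0))) ∧ ¬F
  →9  ¬((F ∨ T) ∧ (T ∨ x0)) ∧ ¬F
  →10  (¬(F ∨ T) ∨ ¬(T ∨ x0)) ∧ ¬F
  →11  ((¬F ∧ ¬T) ∨ ¬(T ∨ x0)) ∧ ¬F
  →12  ((T ∧ ¬T) ∨ ¬(T ∨ x0)) ∧ ¬F
  →13  (¬T ∨ ¬(T ∨ x0)) ∧ ¬F
  →14  (F ∨ ¬(T ∨ x0)) ∧ ¬F
  →15  ¬(T ∨ x0) ∧ ¬F
  →16  (¬T ∧ ¬x0) ∧ ¬F
  →17  (F ∧ ¬x0) ∧ ¬F
  →18  F ∧ ¬F
  →19  F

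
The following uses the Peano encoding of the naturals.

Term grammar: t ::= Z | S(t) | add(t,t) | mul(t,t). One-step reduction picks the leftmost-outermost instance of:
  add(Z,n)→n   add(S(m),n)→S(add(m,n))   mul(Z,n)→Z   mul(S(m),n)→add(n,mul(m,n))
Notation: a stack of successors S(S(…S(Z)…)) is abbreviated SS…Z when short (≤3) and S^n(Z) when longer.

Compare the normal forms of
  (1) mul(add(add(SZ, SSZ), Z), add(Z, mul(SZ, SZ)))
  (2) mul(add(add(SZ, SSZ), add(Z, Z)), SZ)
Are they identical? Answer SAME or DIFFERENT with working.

Answer: SAME — A ⇓ SSSZ, B ⇓ SSSZ

Working:
Term A:
  start: mul(add(add(SZ, SSZ), Z), add(Z, mul(SZ, SZ)))
  [1] mul(add(S(add(Z, SSZ)), Z), add(Z, mul(SZ, SZ)))
  [2] mul(S(add(add(Z, SSZ), Z)), add(Z, mul(SZ, SZ)))
  [3] add(add(Z, mul(SZ, SZ)), mul(add(add(Z, SSZ), Z), add(Z, mul(SZ, SZ))))
  [4] add(mul(SZ, SZ), mul(add(add(Z, SSZ), Z), add(Z, mul(SZ, SZ))))
  [5] add(add(SZ, mul(Z, SZ)), mul(add(add(Z, SSZ), Z), add(Z, mul(SZ, SZ))))
  [6] add(S(add(Z, mul(Z, SZ))), mul(add(add(Z, SSZ), Z), add(Z, mul(SZ, SZ))))
  [7] S(add(add(Z, mul(Z, SZ)), mul(add(add(Z, SSZ), Z), add(Z, mul(SZ, SZ)))))
  [8] S(add(mul(Z, SZ), mul(add(add(Z, SSZ), Z), add(Z, mul(SZ, SZ)))))
  [9] S(add(Z, mul(add(add(Z, SSZ), Z), add(Z, mul(SZ, SZ)))))
  [10] S(mul(add(add(Z, SSZ), Z), add(Z, mul(SZ, SZ))))
  [11] S(mul(add(SSZ, Z), add(Z, mul(SZ, SZ))))
  [12] S(mul(S(add(SZ, Z)), add(Z, mul(SZ, SZ))))
  [13] S(add(add(Z, mul(SZ, SZ)), mul(add(SZ, Z), add(Z, mul(SZ, SZ)))))
  [14] S(add(mul(SZ, SZ), mul(add(SZ, Z), add(Z, mul(SZ, SZ)))))
  [15] S(add(add(SZ, mul(Z, SZ)), mul(add(SZ, Z), add(Z, mul(SZ, SZ)))))
  [16] S(add(S(add(Z, mul(Z, SZ))), mul(add(SZ, Z), add(Z, mul(SZ, SZ)))))
  [17] S(S(add(add(Z, mul(Z, SZ)), mul(add(SZ, Z), add(Z, mul(SZ, SZ))))))
  [18] S(S(add(mul(Z, SZ), mul(add(SZ, Z), add(Z, mul(SZ, SZ))))))
  [19] S(S(add(Z, mul(add(SZ, Z), add(Z, mul(SZ, SZ))))))
  [20] S(S(mul(add(SZ, Z), add(Z, mul(SZ, SZ)))))
  [21] S(S(mul(S(add(Z, Z)), add(Z, mul(SZ, SZ)))))
  [22] S(S(add(add(Z, mul(SZ, SZ)), mul(add(Z, Z), add(Z, mul(SZ, SZ))))))
  [23] S(S(add(mul(SZ, SZ), mul(add(Z, Z), add(Z, mul(SZ, SZ))))))
  [24] S(S(add(add(SZ, mul(Z, SZ)), mul(add(Z, Z), add(Z, mul(SZ, SZ))))))
  [25] S(S(add(S(add(Z, mul(Z, SZ))), mul(add(Z, Z), add(Z, mul(SZ, SZ))))))
  [26] S(S(S(add(add(Z, mul(Z, SZ)), mul(add(Z, Z), add(Z, mul(SZ, SZ)))))))
  [27] S(S(S(add(mul(Z, SZ), mul(add(Z, Z), add(Z, mul(SZ, SZ)))))))
  [28] S(S(S(add(Z, mul(add(Z, Z), add(Z, mul(SZ, SZ)))))))
  [29] S(S(S(mul(add(Z, Z), add(Z, mul(SZ, SZ))))))
  [30] S(S(S(mul(Z, add(Z, mul(SZ, SZ))))))
  [31] SSSZ

Term B:
  start: mul(add(add(SZ, SSZ), add(Z, Z)), SZ)
  [1] mul(add(S(add(Z, SSZ)), add(Z, Z)), SZ)
  [2] mul(S(add(add(Z, SSZ), add(Z, Z))), SZ)
  [3] add(SZ, mul(add(add(Z, SSZ), add(Z, Z)), SZ))
  [4] S(add(Z, mul(add(add(Z, SSZ), add(Z, Z)), SZ)))
  [5] S(mul(add(add(Z, SSZ), add(Z, Z)), SZ))
  [6] S(mul(add(SSZ, add(Z, Z)), SZ))
  [7] S(mul(S(add(SZ, add(Z, Z))), SZ))
  [8] S(add(SZ, mul(add(SZ, add(Z, Z)), SZ)))
  [9] S(S(add(Z, mul(add(SZ, add(Z, Z)), SZ))))
  [10] S(S(mul(add(SZ, add(Z, Z)), SZ)))
  [11] S(S(mul(S(add(Z, add(Z, Z))), SZ)))
  [12] S(S(add(SZ, mul(add(Z, add(Z, Z)), SZ))))
  [13] S(S(S(add(Z, mul(add(Z, add(Z, Z)), SZ)))))
  [14] S(S(S(mul(add(Z, add(Z, Z)), SZ))))
  [15] S(S(S(mul(add(Z, Z), SZ))))
  [16] S(S(S(mul(Z, SZ))))
  [17] SSSZ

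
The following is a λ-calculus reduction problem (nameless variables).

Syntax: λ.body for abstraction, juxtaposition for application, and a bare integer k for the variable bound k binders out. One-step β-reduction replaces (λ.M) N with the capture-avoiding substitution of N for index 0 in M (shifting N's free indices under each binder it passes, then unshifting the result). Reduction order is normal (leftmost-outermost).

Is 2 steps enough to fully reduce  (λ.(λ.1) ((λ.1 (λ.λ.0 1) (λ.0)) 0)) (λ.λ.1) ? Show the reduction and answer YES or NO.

Answer: YES — reaches normal form λ.λ.1 in 2 ≤ 2 steps

Working:
  start: (λ.(λ.1) ((λ.1 (λ.λ.0 1) (λ.0)) 0)) (λ.λ.1)
  step 1: (λ.λ.λ.1) ((λ.(λ.λ.1) (λ.λ.0 1) (λ.0)) (λ.λ.1))
  step 2: λ.λ.1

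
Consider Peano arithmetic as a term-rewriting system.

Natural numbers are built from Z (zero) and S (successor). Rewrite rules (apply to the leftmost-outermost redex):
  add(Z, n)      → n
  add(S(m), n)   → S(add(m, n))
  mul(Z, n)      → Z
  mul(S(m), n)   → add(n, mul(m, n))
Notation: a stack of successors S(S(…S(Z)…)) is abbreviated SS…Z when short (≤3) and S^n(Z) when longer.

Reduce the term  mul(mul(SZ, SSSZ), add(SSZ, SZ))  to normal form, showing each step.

Answer: normal form = S^9(Z)  (in 31 steps)

Working:
  start: mul(mul(SZ, SSSZ), add(SSZ, SZ))
  [1] mul(add(SSSZ, mul(Z, SSSZ)), add(SSZ, SZ))
  [2] mul(S(add(SSZ, mul(Z, SSSZ))), add(SSZ, SZ))
  [3] add(add(SSZ, SZ), mul(add(SSZ, mul(Z, SSSZ)), add(SSZ, SZ)))
  [4] add(S(add(SZ, SZ)), mul(add(SSZ, mul(Z, SSSZ)), add(SSZ, SZ)))
  [5] S(add(add(SZ, SZ), mul(add(SSZ, mul(Z, SSSZ)), add(SSZ, SZ))))
  [6] S(add(S(add(Z, SZ)), mul(add(SSZ, mul(Z, SSSZ)), add(SSZ, SZ))))
  [7] S(S(add(add(Z, SZ), mul(add(SSZ, mul(Z, SSSZ)), add(SSZ, SZ)))))
  [8] S(S(add(SZ, mul(add(SSZ, mul(Z, SSSZ)), add(SSZ, SZ)))))
  [9] S(S(S(add(Z, mul(add(SSZ, mul(Z, SSSZ)), add(SSZ, SZ))))))
  [10] S(S(S(mul(add(SSZ, mul(Z, SSSZ)), add(SSZ, SZ)))))
  [11] S(S(S(mul(S(add(SZ, mul(Z, SSSZ))), add(SSZ, SZ)))))
  [12] S(S(S(add(add(SSZ, SZ), mul(add(SZ, mul(Z, SSSZ)), add(SSZ, SZ))))))
  [13] S(S(S(add(S(add(SZ, SZ)), mul(add(SZ, mul(Z, SSSZ)), add(SSZ, SZ))))))
  [14] S(S(S(S(add(add(SZ, SZ), mul(add(SZ, mul(Z, SSSZ)), add(SSZ, SZ)))))))
  [15] S(S(S(S(add(S(add(Z, SZ)), mul(add(SZ, mul(Z, SSSZ)), add(SSZ, SZ)))))))
  [16] S(S(S(S(S(add(add(Z, SZ), mul(add(SZ, mul(Z, SSSZ)), add(SSZ, SZ))))))))
  [17] S(S(S(S(S(add(SZ, mul(add(SZ, mul(Z, SSSZ)), add(SSZ, SZ))))))))
  [18] S(S(S(S(S(S(add(Z, mul(add(SZ, mul(Z, SSSZ)), add(SSZ, SZ)))))))))
  [19] S(S(S(S(S(S(mul(add(SZ, mul(Z, SSSZ)), add(SSZ, SZ))))))))
  [20] S(S(S(S(S(S(mul(S(add(Z, mul(Z, SSSZ))), add(SSZ, SZ))))))))
  [21] S(S(S(S(S(S(add(add(SSZ, SZ), mul(add(Z, mul(Z, SSSZ)), add(SSZ, SZ)))))))))
  [22] S(S(S(S(S(S(add(S(add(SZ, SZ)), mul(add(Z, mul(Z, SSSZ)), add(SSZ, SZ)))))))))
  [23] S(S(S(S(S(S(S(add(add(SZ, SZ), mul(add(Z, mul(Z, SSSZ)), add(SSZ, SZ))))))))))
  [24] S(S(S(S(S(S(S(add(S(add(Z, SZ)), mul(add(Z, mul(Z, SSSZ)), add(SSZ, SZ))))))))))
  [25] S(S(S(S(S(S(S(S(add(add(Z, SZ), mul(add(Z, mul(Z, SSSZ)), add(SSZ, SZ)))))))))))
  [26] S(S(S(S(S(S(S(S(add(SZ, mul(add(Z, mul(Z, SSSZ)), add(SSZ, SZ)))))))))))
  [27] S(S(S(S(S(S(S(S(S(add(Z, mul(add(Z, mul(Z, SSSZ)), add(SSZ, SZ))))))))))))
  [28] S(S(S(S(S(S(S(S(S(mul(add(Z, mul(Z, SSSZ)), add(SSZ, SZ)))))))))))
  [29] S(S(S(S(S(S(S(S(S(mul(mul(Z, SSSZ), add(SSZ, SZ)))))))))))
  [30] S(S(S(S(S(S(S(S(S(mul(Z, add(SSZ, SZ)))))))))))
  [31] S^9(Z)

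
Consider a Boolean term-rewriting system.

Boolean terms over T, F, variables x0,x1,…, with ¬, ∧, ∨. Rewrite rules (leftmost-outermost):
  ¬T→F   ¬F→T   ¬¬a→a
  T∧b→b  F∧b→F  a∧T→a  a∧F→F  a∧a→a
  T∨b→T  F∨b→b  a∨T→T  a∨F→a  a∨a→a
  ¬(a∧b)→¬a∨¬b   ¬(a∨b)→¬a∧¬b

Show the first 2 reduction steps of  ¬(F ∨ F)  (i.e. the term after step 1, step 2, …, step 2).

Answer: after 2 steps: ¬F

Derivation:
  start: ¬(F ∨ F)
  [1] ¬F ∧ ¬F
  [2] ¬F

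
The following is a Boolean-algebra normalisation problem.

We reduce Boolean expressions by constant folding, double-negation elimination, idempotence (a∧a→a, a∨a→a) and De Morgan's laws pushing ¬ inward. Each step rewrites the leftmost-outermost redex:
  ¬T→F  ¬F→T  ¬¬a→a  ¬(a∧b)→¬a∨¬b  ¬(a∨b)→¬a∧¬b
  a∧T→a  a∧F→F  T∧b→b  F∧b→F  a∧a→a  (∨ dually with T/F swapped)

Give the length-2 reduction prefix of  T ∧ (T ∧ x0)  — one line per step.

  start: T ∧ (T ∧ x0)
  →1  T ∧ x0
  →2  x0

Answer: after 2 steps: x0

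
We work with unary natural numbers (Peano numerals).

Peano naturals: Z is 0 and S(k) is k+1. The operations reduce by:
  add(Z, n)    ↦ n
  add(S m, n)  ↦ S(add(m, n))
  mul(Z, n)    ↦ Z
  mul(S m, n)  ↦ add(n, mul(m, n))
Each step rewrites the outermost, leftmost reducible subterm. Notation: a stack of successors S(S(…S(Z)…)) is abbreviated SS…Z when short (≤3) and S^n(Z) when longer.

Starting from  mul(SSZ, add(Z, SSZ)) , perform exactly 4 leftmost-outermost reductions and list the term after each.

  start: mul(SSZ, add(Z, SSZ))
  [1] add(add(Z, SSZ), mul(SZ, add(Z, SSZ)))
  [2] add(SSZ, mul(SZ, add(Z, SSZ)))
  [3] S(add(SZ, mul(SZ, add(Z, SSZ))))
  [4] S(S(add(Z, mul(SZ, add(Z, SSZ)))))

Answer: after 4 steps: S(S(add(Z, mul(SZ, add(Z, SSZ)))))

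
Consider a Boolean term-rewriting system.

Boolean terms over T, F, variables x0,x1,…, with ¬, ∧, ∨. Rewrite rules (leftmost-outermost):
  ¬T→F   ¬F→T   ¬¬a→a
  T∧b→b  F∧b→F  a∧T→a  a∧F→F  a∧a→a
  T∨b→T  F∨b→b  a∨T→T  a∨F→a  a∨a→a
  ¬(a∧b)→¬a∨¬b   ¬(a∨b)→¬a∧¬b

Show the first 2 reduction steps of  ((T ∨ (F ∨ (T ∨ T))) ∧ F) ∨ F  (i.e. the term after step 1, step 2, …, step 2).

Answer: after 2 steps: F

Reduction:
  start: ((T ∨ (F ∨ (T ∨ T))) ∧ F) ∨ F
  [1] (T ∨ (F ∨ (T ∨ T))) ∧ F
  [2] F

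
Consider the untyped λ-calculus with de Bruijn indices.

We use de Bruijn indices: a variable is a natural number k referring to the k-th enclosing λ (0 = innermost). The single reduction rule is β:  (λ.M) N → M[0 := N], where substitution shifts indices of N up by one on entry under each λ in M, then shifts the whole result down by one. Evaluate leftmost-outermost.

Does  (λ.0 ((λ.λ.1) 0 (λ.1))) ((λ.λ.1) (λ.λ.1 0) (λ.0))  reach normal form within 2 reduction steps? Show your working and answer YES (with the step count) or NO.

Answer: NO — after 2 steps the term is (λ.λ.λ.1 0) (λ.0) ((λ.λ.1) ((λ.λ.1) (λ.λ.1 0) (λ.0)) (λ.(λ.λ.1) (λ.λ.1 0) (λ.0))), not yet normal

Derivation:
  start: (λ.0 ((λ.λ.1) 0 (λ.1))) ((λ.λ.1) (λ.λ.1 0) (λ.0))
  [1] (λ.λ.1) (λ.λ.1 0) (λ.0) ((λ.λ.1) ((λ.λ.1) (λ.λ.1 0) (λ.0)) (λ.(λ.λ.1) (λ.λ.1 0) (λ.0)))
  [2] (λ.λ.λ.1 0) (λ.0) ((λ.λ.1) ((λ.λ.1) (λ.λ.1 0) (λ.0)) (λ.(λ.λ.1) (λ.λ.1 0) (λ.0)))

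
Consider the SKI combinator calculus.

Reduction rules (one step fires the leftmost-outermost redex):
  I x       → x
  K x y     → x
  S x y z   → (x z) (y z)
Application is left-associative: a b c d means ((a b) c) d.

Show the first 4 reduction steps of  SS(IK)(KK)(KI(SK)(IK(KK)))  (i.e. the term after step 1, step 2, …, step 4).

  start: SS(IK)(KK)(KI(SK)(IK(KK)))
  [1] S(KK)(IK(KK))(KI(SK)(IK(KK)))
  [2] KK(KI(SK)(IK(KK)))(IK(KK)(KI(SK)(IK(KK))))
  [3] K(IK(KK)(KI(SK)(IK(KK))))
  [4] K(K(KK)(KI(SK)(IK(KK))))

Answer: after 4 steps: K(K(KK)(KI(SK)(IK(KK))))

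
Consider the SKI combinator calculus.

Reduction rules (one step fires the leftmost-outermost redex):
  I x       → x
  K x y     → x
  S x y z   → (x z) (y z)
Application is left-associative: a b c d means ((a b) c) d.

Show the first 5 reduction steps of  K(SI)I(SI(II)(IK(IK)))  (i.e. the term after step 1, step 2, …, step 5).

  start: K(SI)I(SI(II)(IK(IK)))
  [1] SI(SI(II)(IK(IK)))
  [2] SI(I(IK(IK))(II(IK(IK))))
  [3] SI(IK(IK)(II(IK(IK))))
  [4] SI(K(IK)(II(IK(IK))))
  [5] SI(IK)

Answer: after 5 steps: SI(IK)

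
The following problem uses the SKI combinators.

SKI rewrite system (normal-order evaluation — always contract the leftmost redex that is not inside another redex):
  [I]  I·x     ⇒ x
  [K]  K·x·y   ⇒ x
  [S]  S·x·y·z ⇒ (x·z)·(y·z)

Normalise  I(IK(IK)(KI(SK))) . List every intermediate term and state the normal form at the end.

  start: I(IK(IK)(KI(SK)))
  [1] IK(IK)(KI(SK))
  [2] K(IK)(KI(SK))
  [3] IK
  [4] K

Answer: normal form = K  (in 4 steps)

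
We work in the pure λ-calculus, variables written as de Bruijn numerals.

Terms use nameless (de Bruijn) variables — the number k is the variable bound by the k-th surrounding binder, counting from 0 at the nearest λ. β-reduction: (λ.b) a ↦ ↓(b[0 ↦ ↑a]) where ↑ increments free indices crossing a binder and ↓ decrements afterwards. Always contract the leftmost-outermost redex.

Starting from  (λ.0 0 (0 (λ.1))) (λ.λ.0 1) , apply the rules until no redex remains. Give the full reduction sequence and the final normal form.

Answer: normal form = λ.0 (λ.λ.λ.0 1)  (in 6 steps)

Derivation:
  start: (λ.0 0 (0 (λ.1))) (λ.λ.0 1)
  step 1: (λ.λ.0 1) (λ.λ.0 1) ((λ.λ.0 1) (λ.λ.λ.0 1))
  step 2: (λ.0 (λ.λ.0 1)) ((λ.λ.0 1) (λ.λ.λ.0 1))
  step 3: (λ.λ.0 1) (λ.λ.λ.0 1) (λ.λ.0 1)
  step 4: (λ.0 (λ.λ.λ.0 1)) (λ.λ.0 1)
  step 5: (λ.λ.0 1) (λ.λ.λ.0 1)
  step 6: λ.0 (λ.λ.λ.0 1)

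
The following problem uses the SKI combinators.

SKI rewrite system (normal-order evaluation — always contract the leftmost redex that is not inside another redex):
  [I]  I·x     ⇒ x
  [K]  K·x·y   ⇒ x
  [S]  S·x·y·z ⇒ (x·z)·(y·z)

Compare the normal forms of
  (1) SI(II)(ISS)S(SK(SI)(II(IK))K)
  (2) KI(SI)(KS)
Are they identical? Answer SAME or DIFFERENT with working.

Answer: DIFFERENT — A ⇓ S(KK)(S(KK)(S(KK))), B ⇓ KS

Reduction:
Term A:
  start: SI(II)(ISS)S(SK(SI)(II(IK))K)
  step 1: I(ISS)(II(ISS))S(SK(SI)(II(IK))K)
  step 2: ISS(II(ISS))S(SK(SI)(II(IK))K)
  step 3: SS(II(ISS))S(SK(SI)(II(IK))K)
  step 4: SS(II(ISS)S)(SK(SI)(II(IK))K)
  step 5: S(SK(SI)(II(IK))K)(II(ISS)S(SK(SI)(II(IK))K))
  step 6: S(K(II(IK))(SI(II(IK)))K)(II(ISS)S(SK(SI)(II(IK))K))
  step 7: S(II(IK)K)(II(ISS)S(SK(SI)(II(IK))K))
  step 8: S(I(IK)K)(II(ISS)S(SK(SI)(II(IK))K))
  step 9: S(IKK)(II(ISS)S(SK(SI)(II(IK))K))
  step 10: S(KK)(II(ISS)S(SK(SI)(II(IK))K))
  step 11: S(KK)(I(ISS)S(SK(SI)(II(IK))K))
  step 12: S(KK)(ISSS(SK(SI)(II(IK))K))
  step 13: S(KK)(SSS(SK(SI)(II(IK))K))
  step 14: S(KK)(S(SK(SI)(II(IK))K)(S(SK(SI)(II(IK))K)))
  step 15: S(KK)(S(K(II(IK))(SI(II(IK)))K)(S(SK(SI)(II(IK))K)))
  step 16: S(KK)(S(II(IK)K)(S(SK(SI)(II(IK))K)))
  step 17: S(KK)(S(I(IK)K)(S(SK(SI)(II(IK))K)))
  step 18: S(KK)(S(IKK)(S(SK(SI)(II(IK))K)))
  step 19: S(KK)(S(KK)(S(SK(SI)(II(IK))K)))
  step 20: S(KK)(S(KK)(S(K(II(IK))(SI(II(IK)))K)))
  step 21: S(KK)(S(KK)(S(II(IK)K)))
  step 22: S(KK)(S(KK)(S(I(IK)K)))
  step 23: S(KK)(S(KK)(S(IKK)))
  step 24: S(KK)(S(KK)(S(KK)))

Term B:
  start: KI(SI)(KS)
  step 1: I(KS)
  step 2: KS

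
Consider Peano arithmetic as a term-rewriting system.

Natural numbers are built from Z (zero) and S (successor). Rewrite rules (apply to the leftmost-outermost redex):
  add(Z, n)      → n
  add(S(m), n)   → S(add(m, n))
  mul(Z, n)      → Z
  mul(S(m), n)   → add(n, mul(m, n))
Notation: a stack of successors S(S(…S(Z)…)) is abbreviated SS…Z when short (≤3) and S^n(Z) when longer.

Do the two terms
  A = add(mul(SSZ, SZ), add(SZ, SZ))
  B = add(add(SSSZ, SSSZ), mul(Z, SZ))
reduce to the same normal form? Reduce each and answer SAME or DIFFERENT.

Term A:
  start: add(mul(SSZ, SZ), add(SZ, SZ))
  →1  add(add(SZ, mul(SZ, SZ)), add(SZ, SZ))
  →2  add(S(add(Z, mul(SZ, SZ))), add(SZ, SZ))
  →3  S(add(add(Z, mul(SZ, SZ)), add(SZ, SZ)))
  →4  S(add(mul(SZ, SZ), add(SZ, SZ)))
  →5  S(add(add(SZ, mul(Z, SZ)), add(SZ, SZ)))
  →6  S(add(S(add(Z, mul(Z, SZ))), add(SZ, SZ)))
  →7  S(S(add(add(Z, mul(Z, SZ)), add(SZ, SZ))))
  →8  S(S(add(mul(Z, SZ), add(SZ, SZ))))
  →9  S(S(add(Z, add(SZ, SZ))))
  →10  S(S(add(SZ, SZ)))
  →11  S(S(S(add(Z, SZ))))
  →12  S^4(Z)

Term B:
  start: add(add(SSSZ, SSSZ), mul(Z, SZ))
  →1  add(S(add(SSZ, SSSZ)), mul(Z, SZ))
  →2  S(add(add(SSZ, SSSZ), mul(Z, SZ)))
  →3  S(add(S(add(SZ, SSSZ)), mul(Z, SZ)))
  →4  S(S(add(add(SZ, SSSZ), mul(Z, SZ))))
  →5  S(S(add(S(add(Z, SSSZ)), mul(Z, SZ))))
  →6  S(S(S(add(add(Z, SSSZ), mul(Z, SZ)))))
  →7  S(S(S(add(SSSZ, mul(Z, SZ)))))
  →8  S(S(S(S(add(SSZ, mul(Z, SZ))))))
  →9  S(S(S(S(S(add(SZ, mul(Z, SZ)))))))
  →10  S(S(S(S(S(S(add(Z, mul(Z, SZ))))))))
  →11  S(S(S(S(S(S(mul(Z, SZ)))))))
  →12  S^6(Z)

Answer: DIFFERENT — A ⇓ S^4(Z), B ⇓ S^6(Z)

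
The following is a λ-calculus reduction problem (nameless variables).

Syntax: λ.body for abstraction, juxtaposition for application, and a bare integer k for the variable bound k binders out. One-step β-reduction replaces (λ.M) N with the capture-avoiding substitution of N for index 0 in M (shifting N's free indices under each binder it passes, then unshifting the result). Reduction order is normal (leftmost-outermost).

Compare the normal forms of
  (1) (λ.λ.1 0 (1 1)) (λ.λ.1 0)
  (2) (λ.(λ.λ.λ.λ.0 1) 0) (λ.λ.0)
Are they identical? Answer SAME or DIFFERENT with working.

Term A:
  start: (λ.λ.1 0 (1 1)) (λ.λ.1 0)
  →1  λ.(λ.λ.1 0) 0 ((λ.λ.1 0) (λ.λ.1 0))
  →2  λ.(λ.1 0) ((λ.λ.1 0) (λ.λ.1 0))
  →3  λ.0 ((λ.λ.1 0) (λ.λ.1 0))
  →4  λ.0 (λ.(λ.λ.1 0) 0)
  →5  λ.0 (λ.λ.1 0)

Term B:
  start: (λ.(λ.λ.λ.λ.0 1) 0) (λ.λ.0)
  →1  (λ.λ.λ.λ.0 1) (λ.λ.0)
  →2  λ.λ.λ.0 1

Answer: DIFFERENT — A ⇓ λ.0 (λ.λ.1 0), B ⇓ λ.λ.λ.0 1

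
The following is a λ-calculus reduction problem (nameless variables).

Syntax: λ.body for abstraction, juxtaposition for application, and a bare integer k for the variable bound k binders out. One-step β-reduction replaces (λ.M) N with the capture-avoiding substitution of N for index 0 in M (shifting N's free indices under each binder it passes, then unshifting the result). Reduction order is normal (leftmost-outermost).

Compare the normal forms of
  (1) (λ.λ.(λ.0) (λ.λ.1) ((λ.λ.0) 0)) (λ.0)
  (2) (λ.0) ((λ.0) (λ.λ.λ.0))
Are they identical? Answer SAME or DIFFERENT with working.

Term A:
  start: (λ.λ.(λ.0) (λ.λ.1) ((λ.λ.0) 0)) (λ.0)
  step 1: λ.(λ.0) (λ.λ.1) ((λ.λ.0) 0)
  step 2: λ.(λ.λ.1) ((λ.λ.0) 0)
  step 3: λ.λ.(λ.λ.0) 1
  step 4: λ.λ.λ.0

Term B:
  start: (λ.0) ((λ.0) (λ.λ.λ.0))
  step 1: (λ.0) (λ.λ.λ.0)
  step 2: λ.λ.λ.0

Answer: SAME — A ⇓ λ.λ.λ.0, B ⇓ λ.λ.λ.0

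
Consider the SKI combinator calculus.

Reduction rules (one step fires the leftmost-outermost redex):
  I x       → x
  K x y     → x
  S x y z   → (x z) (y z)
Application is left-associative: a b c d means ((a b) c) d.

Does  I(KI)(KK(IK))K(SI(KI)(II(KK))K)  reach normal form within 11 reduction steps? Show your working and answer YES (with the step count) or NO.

Answer: YES — reaches normal form K(KK) in 8 ≤ 11 steps

Reduction:
  start: I(KI)(KK(IK))K(SI(KI)(II(KK))K)
  →1  KI(KK(IK))K(SI(KI)(II(KK))K)
  →2  IK(SI(KI)(II(KK))K)
  →3  K(SI(KI)(II(KK))K)
  →4  K(I(II(KK))(KI(II(KK)))K)
  →5  K(II(KK)(KI(II(KK)))K)
  →6  K(I(KK)(KI(II(KK)))K)
  →7  K(KK(KI(II(KK)))K)
  →8  K(KK)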